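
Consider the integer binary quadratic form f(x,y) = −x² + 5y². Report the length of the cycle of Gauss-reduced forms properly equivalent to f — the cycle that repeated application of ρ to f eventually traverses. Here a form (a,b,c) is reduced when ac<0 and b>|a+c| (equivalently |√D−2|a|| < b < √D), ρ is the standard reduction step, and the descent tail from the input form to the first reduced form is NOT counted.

D = 20, ⌊√D⌋ = 4
descent: ρ → (5,0,-1)
descent: ρ → (-1,4,1)  [lands on river]
river: ρ → (1,4,-1)
ρ-cycle length = 2 (tail of 2 descent steps not counted)

2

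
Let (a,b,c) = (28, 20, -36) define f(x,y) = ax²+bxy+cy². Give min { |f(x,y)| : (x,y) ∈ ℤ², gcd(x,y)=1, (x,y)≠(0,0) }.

river: ρ → (-36,52,12)
river: ρ → (12,44,-52)
river: ρ → (-52,60,4)
river: ρ → (4,60,-52)
river: ρ → (-52,44,12)
river: ρ → (12,52,-36)
river: ρ → (-36,20,28)
river: ρ → (28,36,-28)
river: ρ → (-28,20,36)
river: ρ → (36,52,-12)
river: ρ → (-12,44,52)
river: ρ → (52,60,-4)
river: ρ → (-4,60,52)
river: ρ → (52,44,-12)
river: ρ → (-12,52,36)
river: ρ → (36,20,-28)
river: ρ → (-28,36,28)
river: ρ → (28,20,-36)
closes: descent 0, river 18
min |a| on river = 4

4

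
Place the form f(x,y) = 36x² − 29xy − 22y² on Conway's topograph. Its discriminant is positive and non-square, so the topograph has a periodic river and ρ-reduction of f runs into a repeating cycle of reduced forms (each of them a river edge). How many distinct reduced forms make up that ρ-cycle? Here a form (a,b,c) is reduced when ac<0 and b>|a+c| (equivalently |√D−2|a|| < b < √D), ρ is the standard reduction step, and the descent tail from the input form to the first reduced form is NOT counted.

D = 4009, ⌊√D⌋ = 63
descent: ρ → (-22,29,36)  [lands on river]
river: ρ → (36,43,-15)
river: ρ → (-15,47,30)
river: ρ → (30,13,-32)
river: ρ → (-32,51,11)
river: ρ → (11,59,-12)
river: ρ → (-12,61,6)
river: ρ → (6,59,-22)
ρ-cycle length = 8 (tail of 1 descent step not counted)

8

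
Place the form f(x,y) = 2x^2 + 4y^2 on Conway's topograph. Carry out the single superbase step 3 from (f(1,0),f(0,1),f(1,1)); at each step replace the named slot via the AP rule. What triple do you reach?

start (2,4,6) = (f(1,0),f(0,1),f(1,1))
replace slot 3: 2·(2+4) − 6 = 6 → (2,4,6)

2,4,6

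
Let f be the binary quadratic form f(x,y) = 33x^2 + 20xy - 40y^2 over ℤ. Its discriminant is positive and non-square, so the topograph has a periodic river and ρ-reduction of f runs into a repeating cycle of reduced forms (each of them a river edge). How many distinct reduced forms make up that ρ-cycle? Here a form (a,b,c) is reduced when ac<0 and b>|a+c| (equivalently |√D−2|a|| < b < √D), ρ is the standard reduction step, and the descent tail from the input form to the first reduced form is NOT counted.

D = 5680, ⌊√D⌋ = 75
river: ρ → (-40,60,13)
river: ρ → (13,70,-15)
river: ρ → (-15,50,53)
river: ρ → (53,56,-12)
river: ρ → (-12,64,33)
river: ρ → (33,68,-8)
river: ρ → (-8,60,65)
river: ρ → (65,70,-3)
river: ρ → (-3,74,17)
river: ρ → (17,62,-27)
river: ρ → (-27,46,33)
river: ρ → (33,20,-40)
ρ-cycle length = 12 (tail of 0 descent steps not counted)

12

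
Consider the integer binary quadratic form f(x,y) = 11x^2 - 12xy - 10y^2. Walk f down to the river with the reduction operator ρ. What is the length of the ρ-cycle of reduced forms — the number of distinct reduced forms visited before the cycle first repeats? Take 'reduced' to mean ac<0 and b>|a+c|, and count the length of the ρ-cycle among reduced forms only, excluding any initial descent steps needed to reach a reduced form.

D = 584, ⌊√D⌋ = 24
descent: ρ → (-10,12,11)  [lands on river]
river: ρ → (11,10,-11)
river: ρ → (-11,12,10)
river: ρ → (10,8,-13)
river: ρ → (-13,18,5)
river: ρ → (5,22,-5)
river: ρ → (-5,18,13)
river: ρ → (13,8,-10)
ρ-cycle length = 8 (tail of 1 descent step not counted)

8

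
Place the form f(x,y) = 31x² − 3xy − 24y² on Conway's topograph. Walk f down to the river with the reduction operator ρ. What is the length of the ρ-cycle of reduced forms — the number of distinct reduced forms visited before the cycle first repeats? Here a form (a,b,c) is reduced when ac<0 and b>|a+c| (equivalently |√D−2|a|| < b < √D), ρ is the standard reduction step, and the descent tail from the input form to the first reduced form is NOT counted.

D = 2985, ⌊√D⌋ = 54
descent: ρ → (-24,51,4)  [lands on river]
river: ρ → (4,53,-11)
river: ρ → (-11,35,40)
river: ρ → (40,45,-6)
river: ρ → (-6,51,16)
river: ρ → (16,45,-15)
river: ρ → (-15,45,16)
river: ρ → (16,51,-6)
river: ρ → (-6,45,40)
river: ρ → (40,35,-11)
river: ρ → (-11,53,4)
river: ρ → (4,51,-24)
river: ρ → (-24,45,10)
river: ρ → (10,35,-44)
river: ρ → (-44,53,1)
river: ρ → (1,53,-44)
river: ρ → (-44,35,10)
river: ρ → (10,45,-24)
ρ-cycle length = 18 (tail of 1 descent step not counted)

18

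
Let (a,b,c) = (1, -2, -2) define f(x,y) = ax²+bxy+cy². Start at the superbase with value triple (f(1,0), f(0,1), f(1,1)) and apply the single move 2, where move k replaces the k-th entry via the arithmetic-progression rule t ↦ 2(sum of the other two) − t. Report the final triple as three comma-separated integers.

start (1,-2,-3) = (f(1,0),f(0,1),f(1,1))
replace slot 2: 2·(1+(-3)) − (-2) = -2 → (1,-2,-3)

1,-2,-3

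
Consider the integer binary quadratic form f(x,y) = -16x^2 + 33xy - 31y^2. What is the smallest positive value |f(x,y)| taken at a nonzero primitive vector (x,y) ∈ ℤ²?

translate: b→-1 (≡-33 mod 32), so (16,-33,31)→(16,-1,14)
flip: (16,-1,14)→(14,1,16)
reduced (well bottom): (14,1,16) with a≤c, −a<b≤a
well minimum |f| = |-14| = 14 (negative-definite)

14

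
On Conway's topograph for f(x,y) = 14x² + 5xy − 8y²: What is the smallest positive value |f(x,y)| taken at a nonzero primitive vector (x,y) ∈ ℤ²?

descent: ρ → (-8,11,11)  [lands on river]
river: ρ → (11,11,-8)
river: ρ → (-8,21,1)
river: ρ → (1,21,-8)
closes: descent 1, river 4
min |a| on river = 1

1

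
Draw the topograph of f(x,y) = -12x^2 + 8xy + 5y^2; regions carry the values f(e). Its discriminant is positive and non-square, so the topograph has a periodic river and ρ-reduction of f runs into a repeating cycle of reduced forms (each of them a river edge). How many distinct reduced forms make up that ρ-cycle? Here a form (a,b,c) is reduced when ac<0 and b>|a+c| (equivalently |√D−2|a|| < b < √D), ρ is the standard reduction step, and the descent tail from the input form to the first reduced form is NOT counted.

D = 304, ⌊√D⌋ = 17
river: ρ → (5,12,-8)
river: ρ → (-8,4,9)
river: ρ → (9,14,-3)
river: ρ → (-3,16,4)
river: ρ → (4,16,-3)
river: ρ → (-3,14,9)
river: ρ → (9,4,-8)
river: ρ → (-8,12,5)
river: ρ → (5,8,-12)
river: ρ → (-12,16,1)
river: ρ → (1,16,-12)
river: ρ → (-12,8,5)
ρ-cycle length = 12 (tail of 0 descent steps not counted)

12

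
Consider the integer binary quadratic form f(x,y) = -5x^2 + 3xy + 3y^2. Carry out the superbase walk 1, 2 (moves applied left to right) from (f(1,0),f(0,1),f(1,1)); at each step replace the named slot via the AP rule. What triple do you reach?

start (-5,3,1) = (f(1,0),f(0,1),f(1,1))
replace slot 1: 2·(3+1) − (-5) = 13 → (13,3,1)
replace slot 2: 2·(13+1) − 3 = 25 → (13,25,1)

13,25,1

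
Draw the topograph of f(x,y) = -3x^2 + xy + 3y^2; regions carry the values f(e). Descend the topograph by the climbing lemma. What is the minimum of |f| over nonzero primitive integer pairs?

river: ρ → (3,5,-1)
river: ρ → (-1,5,3)
river: ρ → (3,1,-3)
river: ρ → (-3,5,1)
river: ρ → (1,5,-3)
river: ρ → (-3,1,3)
closes: descent 0, river 6
min |a| on river = 1

1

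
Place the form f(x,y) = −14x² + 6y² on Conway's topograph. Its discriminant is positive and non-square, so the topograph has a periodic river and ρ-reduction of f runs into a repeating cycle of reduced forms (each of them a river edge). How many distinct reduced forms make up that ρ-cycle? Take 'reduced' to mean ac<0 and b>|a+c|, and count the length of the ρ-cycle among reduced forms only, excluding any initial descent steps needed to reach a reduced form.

D = 336, ⌊√D⌋ = 18
descent: ρ → (6,12,-8)  [lands on river]
river: ρ → (-8,4,10)
river: ρ → (10,16,-2)
river: ρ → (-2,16,10)
river: ρ → (10,4,-8)
river: ρ → (-8,12,6)
ρ-cycle length = 6 (tail of 1 descent step not counted)

6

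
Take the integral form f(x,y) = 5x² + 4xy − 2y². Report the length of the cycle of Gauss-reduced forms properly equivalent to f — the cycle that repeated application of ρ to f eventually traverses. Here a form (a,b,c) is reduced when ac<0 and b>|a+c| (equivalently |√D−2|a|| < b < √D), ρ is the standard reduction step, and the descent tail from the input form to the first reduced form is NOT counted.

D = 56, ⌊√D⌋ = 7
river: ρ → (-2,4,5)
river: ρ → (5,6,-1)
river: ρ → (-1,6,5)
river: ρ → (5,4,-2)
ρ-cycle length = 4 (tail of 0 descent steps not counted)

4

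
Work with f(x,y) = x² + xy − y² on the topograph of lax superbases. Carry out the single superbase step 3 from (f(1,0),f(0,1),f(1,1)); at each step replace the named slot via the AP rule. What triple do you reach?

start (1,-1,1) = (f(1,0),f(0,1),f(1,1))
replace slot 3: 2·(1+(-1)) − 1 = -1 → (1,-1,-1)

1,-1,-1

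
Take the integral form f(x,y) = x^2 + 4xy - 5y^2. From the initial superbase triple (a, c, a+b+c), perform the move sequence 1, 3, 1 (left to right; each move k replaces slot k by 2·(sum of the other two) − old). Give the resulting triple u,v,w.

start (1,-5,0) = (f(1,0),f(0,1),f(1,1))
replace slot 1: 2·((-5)+0) − 1 = -11 → (-11,-5,0)
replace slot 3: 2·((-11)+(-5)) − 0 = -32 → (-11,-5,-32)
replace slot 1: 2·((-5)+(-32)) − (-11) = -63 → (-63,-5,-32)

-63,-5,-32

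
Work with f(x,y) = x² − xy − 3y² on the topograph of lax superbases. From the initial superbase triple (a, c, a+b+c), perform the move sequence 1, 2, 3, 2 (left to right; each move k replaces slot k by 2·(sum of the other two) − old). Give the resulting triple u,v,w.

start (1,-3,-3) = (f(1,0),f(0,1),f(1,1))
replace slot 1: 2·((-3)+(-3)) − 1 = -13 → (-13,-3,-3)
replace slot 2: 2·((-13)+(-3)) − (-3) = -29 → (-13,-29,-3)
replace slot 3: 2·((-13)+(-29)) − (-3) = -81 → (-13,-29,-81)
replace slot 2: 2·((-13)+(-81)) − (-29) = -159 → (-13,-159,-81)

-13,-159,-81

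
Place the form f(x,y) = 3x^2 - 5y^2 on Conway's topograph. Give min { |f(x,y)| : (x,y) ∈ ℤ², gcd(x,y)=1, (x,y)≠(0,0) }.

descent: ρ → (-5,0,3)
descent: ρ → (3,6,-2)  [lands on river]
river: ρ → (-2,6,3)
closes: descent 2, river 2
min |a| on river = 2

2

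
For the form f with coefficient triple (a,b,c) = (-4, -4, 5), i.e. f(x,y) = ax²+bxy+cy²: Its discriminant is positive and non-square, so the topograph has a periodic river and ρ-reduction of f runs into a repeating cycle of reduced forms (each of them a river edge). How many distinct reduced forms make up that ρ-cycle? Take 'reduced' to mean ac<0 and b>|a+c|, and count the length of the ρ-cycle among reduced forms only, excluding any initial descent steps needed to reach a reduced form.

D = 96, ⌊√D⌋ = 9
descent: ρ → (5,4,-4)  [lands on river]
river: ρ → (-4,4,5)
river: ρ → (5,6,-3)
river: ρ → (-3,6,5)
ρ-cycle length = 4 (tail of 1 descent step not counted)

4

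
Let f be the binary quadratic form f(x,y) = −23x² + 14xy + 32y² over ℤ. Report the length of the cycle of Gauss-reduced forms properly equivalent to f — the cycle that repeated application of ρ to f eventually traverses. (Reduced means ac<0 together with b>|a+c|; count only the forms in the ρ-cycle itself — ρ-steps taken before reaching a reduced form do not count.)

D = 3140, ⌊√D⌋ = 56
river: ρ → (32,50,-5)
river: ρ → (-5,50,32)
river: ρ → (32,14,-23)
river: ρ → (-23,32,23)
river: ρ → (23,14,-32)
river: ρ → (-32,50,5)
river: ρ → (5,50,-32)
river: ρ → (-32,14,23)
river: ρ → (23,32,-23)
river: ρ → (-23,14,32)
ρ-cycle length = 10 (tail of 0 descent steps not counted)

10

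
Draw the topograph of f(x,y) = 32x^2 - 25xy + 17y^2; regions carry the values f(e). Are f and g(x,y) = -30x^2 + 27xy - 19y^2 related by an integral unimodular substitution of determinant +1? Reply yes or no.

D₁ = -1551, D₂ = -1551
f: flip: (32,-25,17)→(17,25,32)
f: translate: b→-9 (≡25 mod 34), so (17,25,32)→(17,-9,24)
f: reduced (well bottom): (17,-9,24) with a≤c, −a<b≤a
g is negative-definite; reduce −g:
−g: flip: (30,-27,19)→(19,27,30)
−g: translate: b→-11 (≡27 mod 38), so (19,27,30)→(19,-11,22)
−g: reduced (well bottom): (19,-11,22) with a≤c, −a<b≤a
flip sign back: reduced form of g is (-19,11,-22)
reduced forms (17, -9, 24) vs (-19, 11, -22) ⇒ inequivalent

no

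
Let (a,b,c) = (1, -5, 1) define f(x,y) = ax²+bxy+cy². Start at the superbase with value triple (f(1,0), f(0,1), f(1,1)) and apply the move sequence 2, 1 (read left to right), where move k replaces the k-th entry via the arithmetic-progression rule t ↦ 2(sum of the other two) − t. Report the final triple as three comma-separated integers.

start (1,1,-3) = (f(1,0),f(0,1),f(1,1))
replace slot 2: 2·(1+(-3)) − 1 = -5 → (1,-5,-3)
replace slot 1: 2·((-5)+(-3)) − 1 = -17 → (-17,-5,-3)

-17,-5,-3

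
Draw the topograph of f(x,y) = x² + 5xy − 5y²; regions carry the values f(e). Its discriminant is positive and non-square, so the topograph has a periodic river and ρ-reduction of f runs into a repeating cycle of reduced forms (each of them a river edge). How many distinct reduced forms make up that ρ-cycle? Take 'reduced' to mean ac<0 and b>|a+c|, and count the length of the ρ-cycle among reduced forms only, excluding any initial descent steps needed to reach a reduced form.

D = 45, ⌊√D⌋ = 6
river: ρ → (-5,5,1)
river: ρ → (1,5,-5)
ρ-cycle length = 2 (tail of 0 descent steps not counted)

2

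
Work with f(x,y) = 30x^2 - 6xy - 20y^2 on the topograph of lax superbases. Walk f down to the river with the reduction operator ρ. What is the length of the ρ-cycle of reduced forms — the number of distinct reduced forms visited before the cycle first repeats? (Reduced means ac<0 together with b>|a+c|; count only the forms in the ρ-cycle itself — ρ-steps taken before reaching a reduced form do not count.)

D = 2436, ⌊√D⌋ = 49
descent: ρ → (-20,46,4)  [lands on river]
river: ρ → (4,42,-42)
river: ρ → (-42,42,4)
river: ρ → (4,46,-20)
river: ρ → (-20,34,16)
river: ρ → (16,30,-24)
river: ρ → (-24,18,22)
river: ρ → (22,26,-20)
river: ρ → (-20,14,28)
river: ρ → (28,42,-6)
river: ρ → (-6,42,28)
river: ρ → (28,14,-20)
river: ρ → (-20,26,22)
river: ρ → (22,18,-24)
river: ρ → (-24,30,16)
river: ρ → (16,34,-20)
ρ-cycle length = 16 (tail of 1 descent step not counted)

16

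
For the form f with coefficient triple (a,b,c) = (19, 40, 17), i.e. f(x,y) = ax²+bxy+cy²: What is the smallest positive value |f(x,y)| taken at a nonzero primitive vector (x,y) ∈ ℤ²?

descent: ρ → (17,-6,-4)
descent: ρ → (-4,14,7)  [lands on river]
river: ρ → (7,14,-4)
river: ρ → (-4,10,13)
river: ρ → (13,16,-1)
river: ρ → (-1,16,13)
river: ρ → (13,10,-4)
closes: descent 2, river 6
min |a| on river = 1

1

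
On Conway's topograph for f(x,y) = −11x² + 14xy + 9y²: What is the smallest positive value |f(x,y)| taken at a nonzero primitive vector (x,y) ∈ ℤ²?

river: ρ → (9,22,-3)
river: ρ → (-3,20,16)
river: ρ → (16,12,-7)
river: ρ → (-7,16,12)
river: ρ → (12,8,-11)
river: ρ → (-11,14,9)
closes: descent 0, river 6
min |a| on river = 3

3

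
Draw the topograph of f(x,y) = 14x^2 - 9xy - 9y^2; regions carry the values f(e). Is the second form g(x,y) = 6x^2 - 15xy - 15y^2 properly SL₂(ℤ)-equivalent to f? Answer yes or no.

D₁ = 585, D₂ = 585
river cycle of f (length 12): (-9, 9, 14), (14, 19, -4), (-4, 21, 9), (9, 15, -10), (-10, 5, 14), (14, 23, -1), (-1, 23, 14), (14, 5, -10), (-10, 15, 9), (9, 21, -4), … (2 more)
river cycle of g (length 6): (-15, 15, 6), (6, 21, -6), (-6, 15, 15), (15, 15, -6), (-6, 21, 6), (6, 15, -15)
cycles differ ⇒ inequivalent

no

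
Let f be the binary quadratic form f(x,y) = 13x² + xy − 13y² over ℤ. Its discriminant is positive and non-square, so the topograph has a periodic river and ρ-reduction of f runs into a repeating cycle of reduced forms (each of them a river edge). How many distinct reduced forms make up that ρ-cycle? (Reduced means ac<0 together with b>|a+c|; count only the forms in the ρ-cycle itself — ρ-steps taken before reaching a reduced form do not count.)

D = 677, ⌊√D⌋ = 26
river: ρ → (-13,25,1)
river: ρ → (1,25,-13)
river: ρ → (-13,1,13)
river: ρ → (13,25,-1)
river: ρ → (-1,25,13)
river: ρ → (13,1,-13)
ρ-cycle length = 6 (tail of 0 descent steps not counted)

6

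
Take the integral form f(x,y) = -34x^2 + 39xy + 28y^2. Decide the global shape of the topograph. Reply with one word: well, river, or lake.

D = b²−4ac = 39² − 4·(-34)·28 = 5329
D = 73² is a perfect square ⇒ form factors over ℤ ⇒ lakes

lake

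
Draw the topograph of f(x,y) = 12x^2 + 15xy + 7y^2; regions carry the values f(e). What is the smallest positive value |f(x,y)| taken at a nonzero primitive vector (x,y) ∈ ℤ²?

translate: b→-9 (≡15 mod 24), so (12,15,7)→(12,-9,4)
flip: (12,-9,4)→(4,9,12)
translate: b→1 (≡9 mod 8), so (4,9,12)→(4,1,7)
reduced (well bottom): (4,1,7) with a≤c, −a<b≤a
well minimum = a = 4

4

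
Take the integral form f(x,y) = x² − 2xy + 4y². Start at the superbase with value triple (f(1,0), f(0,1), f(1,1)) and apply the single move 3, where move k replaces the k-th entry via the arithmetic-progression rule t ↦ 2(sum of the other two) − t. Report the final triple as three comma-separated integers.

start (1,4,3) = (f(1,0),f(0,1),f(1,1))
replace slot 3: 2·(1+4) − 3 = 7 → (1,4,7)

1,4,7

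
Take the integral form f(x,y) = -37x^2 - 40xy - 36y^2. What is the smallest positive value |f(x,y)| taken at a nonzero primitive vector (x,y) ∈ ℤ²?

translate: b→-34 (≡40 mod 74), so (37,40,36)→(37,-34,33)
flip: (37,-34,33)→(33,34,37)
translate: b→-32 (≡34 mod 66), so (33,34,37)→(33,-32,36)
reduced (well bottom): (33,-32,36) with a≤c, −a<b≤a
well minimum |f| = |-33| = 33 (negative-definite)

33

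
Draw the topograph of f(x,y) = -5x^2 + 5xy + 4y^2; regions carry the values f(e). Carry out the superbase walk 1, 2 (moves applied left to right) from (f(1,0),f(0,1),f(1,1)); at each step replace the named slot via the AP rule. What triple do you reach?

start (-5,4,4) = (f(1,0),f(0,1),f(1,1))
replace slot 1: 2·(4+4) − (-5) = 21 → (21,4,4)
replace slot 2: 2·(21+4) − 4 = 46 → (21,46,4)

21,46,4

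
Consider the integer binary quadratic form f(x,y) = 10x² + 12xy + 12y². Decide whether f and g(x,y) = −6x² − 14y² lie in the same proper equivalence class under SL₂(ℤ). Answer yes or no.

D₁ = -336, D₂ = -336
f: translate: b→-8 (≡12 mod 20), so (10,12,12)→(10,-8,10)
f: flip: (10,-8,10)→(10,8,10)
f: reduced (well bottom): (10,8,10) with a≤c, −a<b≤a
g is negative-definite; reduce −g:
−g: reduced (well bottom): (6,0,14) with a≤c, −a<b≤a
flip sign back: reduced form of g is (-6,0,-14)
reduced forms (10, 8, 10) vs (-6, 0, -14) ⇒ inequivalent

no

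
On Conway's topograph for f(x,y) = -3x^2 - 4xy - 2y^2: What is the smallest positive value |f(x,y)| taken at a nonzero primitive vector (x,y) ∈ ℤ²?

translate: b→-2 (≡4 mod 6), so (3,4,2)→(3,-2,1)
flip: (3,-2,1)→(1,2,3)
translate: b→0 (≡2 mod 2), so (1,2,3)→(1,0,2)
reduced (well bottom): (1,0,2) with a≤c, −a<b≤a
well minimum |f| = |-1| = 1 (negative-definite)

1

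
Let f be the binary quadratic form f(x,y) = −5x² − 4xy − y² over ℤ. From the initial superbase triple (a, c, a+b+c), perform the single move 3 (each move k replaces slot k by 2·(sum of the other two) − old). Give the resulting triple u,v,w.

start (-5,-1,-10) = (f(1,0),f(0,1),f(1,1))
replace slot 3: 2·((-5)+(-1)) − (-10) = -2 → (-5,-1,-2)

-5,-1,-2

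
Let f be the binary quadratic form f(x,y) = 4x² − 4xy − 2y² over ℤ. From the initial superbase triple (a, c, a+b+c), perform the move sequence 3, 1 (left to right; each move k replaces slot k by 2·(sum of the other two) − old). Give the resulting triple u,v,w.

start (4,-2,-2) = (f(1,0),f(0,1),f(1,1))
replace slot 3: 2·(4+(-2)) − (-2) = 6 → (4,-2,6)
replace slot 1: 2·((-2)+6) − 4 = 4 → (4,-2,6)

4,-2,6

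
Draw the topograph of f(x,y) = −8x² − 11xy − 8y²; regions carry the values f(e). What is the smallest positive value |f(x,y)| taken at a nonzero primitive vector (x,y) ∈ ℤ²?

translate: b→-5 (≡11 mod 16), so (8,11,8)→(8,-5,5)
flip: (8,-5,5)→(5,5,8)
reduced (well bottom): (5,5,8) with a≤c, −a<b≤a
well minimum |f| = |-5| = 5 (negative-definite)

5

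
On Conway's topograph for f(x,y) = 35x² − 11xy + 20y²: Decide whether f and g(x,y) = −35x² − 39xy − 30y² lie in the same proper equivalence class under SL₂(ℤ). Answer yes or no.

D₁ = -2679, D₂ = -2679
f: flip: (35,-11,20)→(20,11,35)
f: reduced (well bottom): (20,11,35) with a≤c, −a<b≤a
g is negative-definite; reduce −g:
−g: translate: b→-31 (≡39 mod 70), so (35,39,30)→(35,-31,26)
−g: flip: (35,-31,26)→(26,31,35)
−g: translate: b→-21 (≡31 mod 52), so (26,31,35)→(26,-21,30)
−g: reduced (well bottom): (26,-21,30) with a≤c, −a<b≤a
flip sign back: reduced form of g is (-26,21,-30)
reduced forms (20, 11, 35) vs (-26, 21, -30) ⇒ inequivalent

no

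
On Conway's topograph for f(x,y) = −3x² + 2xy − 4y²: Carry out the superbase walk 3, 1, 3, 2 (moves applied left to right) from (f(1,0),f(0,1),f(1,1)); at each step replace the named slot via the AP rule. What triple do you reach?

start (-3,-4,-5) = (f(1,0),f(0,1),f(1,1))
replace slot 3: 2·((-3)+(-4)) − (-5) = -9 → (-3,-4,-9)
replace slot 1: 2·((-4)+(-9)) − (-3) = -23 → (-23,-4,-9)
replace slot 3: 2·((-23)+(-4)) − (-9) = -45 → (-23,-4,-45)
replace slot 2: 2·((-23)+(-45)) − (-4) = -132 → (-23,-132,-45)

-23,-132,-45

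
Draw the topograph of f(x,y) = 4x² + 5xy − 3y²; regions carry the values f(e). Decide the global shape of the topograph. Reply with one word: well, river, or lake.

D = b²−4ac = 5² − 4·4·(-3) = 73
D > 0 non-square ⇒ indefinite ⇒ periodic river

river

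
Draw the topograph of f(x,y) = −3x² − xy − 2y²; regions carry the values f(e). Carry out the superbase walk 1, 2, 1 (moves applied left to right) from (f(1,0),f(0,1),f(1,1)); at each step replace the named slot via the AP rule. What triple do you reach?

start (-3,-2,-6) = (f(1,0),f(0,1),f(1,1))
replace slot 1: 2·((-2)+(-6)) − (-3) = -13 → (-13,-2,-6)
replace slot 2: 2·((-13)+(-6)) − (-2) = -36 → (-13,-36,-6)
replace slot 1: 2·((-36)+(-6)) − (-13) = -71 → (-71,-36,-6)

-71,-36,-6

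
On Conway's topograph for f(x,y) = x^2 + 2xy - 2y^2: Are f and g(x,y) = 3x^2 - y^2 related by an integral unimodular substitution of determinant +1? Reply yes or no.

D₁ = 12, D₂ = 12
river cycle of f (length 2): (-2, 2, 1), (1, 2, -2)
river cycle of g (length 2): (-1, 2, 2), (2, 2, -1)
cycles differ ⇒ inequivalent

no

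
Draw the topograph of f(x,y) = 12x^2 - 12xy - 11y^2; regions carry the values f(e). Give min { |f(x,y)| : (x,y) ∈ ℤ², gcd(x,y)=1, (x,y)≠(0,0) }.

descent: ρ → (-11,12,12)  [lands on river]
river: ρ → (12,12,-11)
river: ρ → (-11,10,13)
river: ρ → (13,16,-8)
river: ρ → (-8,16,13)
river: ρ → (13,10,-11)
closes: descent 1, river 6
min |a| on river = 8

8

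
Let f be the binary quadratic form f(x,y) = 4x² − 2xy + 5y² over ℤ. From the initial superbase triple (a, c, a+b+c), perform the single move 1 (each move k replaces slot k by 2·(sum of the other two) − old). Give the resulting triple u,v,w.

start (4,5,7) = (f(1,0),f(0,1),f(1,1))
replace slot 1: 2·(5+7) − 4 = 20 → (20,5,7)

20,5,7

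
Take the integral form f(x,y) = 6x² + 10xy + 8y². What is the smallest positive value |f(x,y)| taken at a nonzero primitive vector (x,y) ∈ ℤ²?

translate: b→-2 (≡10 mod 12), so (6,10,8)→(6,-2,4)
flip: (6,-2,4)→(4,2,6)
reduced (well bottom): (4,2,6) with a≤c, −a<b≤a
well minimum = a = 4

4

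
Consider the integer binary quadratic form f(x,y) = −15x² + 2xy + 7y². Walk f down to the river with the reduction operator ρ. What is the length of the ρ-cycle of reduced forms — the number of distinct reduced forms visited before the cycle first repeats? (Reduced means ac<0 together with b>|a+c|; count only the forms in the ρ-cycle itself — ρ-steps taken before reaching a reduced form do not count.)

D = 424, ⌊√D⌋ = 20
descent: ρ → (7,12,-10)  [lands on river]
river: ρ → (-10,8,9)
river: ρ → (9,10,-9)
river: ρ → (-9,8,10)
river: ρ → (10,12,-7)
river: ρ → (-7,16,6)
river: ρ → (6,20,-1)
river: ρ → (-1,20,6)
river: ρ → (6,16,-7)
river: ρ → (-7,12,10)
river: ρ → (10,8,-9)
river: ρ → (-9,10,9)
river: ρ → (9,8,-10)
river: ρ → (-10,12,7)
river: ρ → (7,16,-6)
river: ρ → (-6,20,1)
river: ρ → (1,20,-6)
river: ρ → (-6,16,7)
ρ-cycle length = 18 (tail of 1 descent step not counted)

18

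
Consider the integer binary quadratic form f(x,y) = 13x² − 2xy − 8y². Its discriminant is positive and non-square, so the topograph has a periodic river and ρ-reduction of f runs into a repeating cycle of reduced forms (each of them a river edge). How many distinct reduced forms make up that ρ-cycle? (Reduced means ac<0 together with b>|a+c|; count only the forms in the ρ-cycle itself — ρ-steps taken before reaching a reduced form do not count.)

D = 420, ⌊√D⌋ = 20
descent: ρ → (-8,18,3)  [lands on river]
river: ρ → (3,18,-8)
river: ρ → (-8,14,7)
river: ρ → (7,14,-8)
ρ-cycle length = 4 (tail of 1 descent step not counted)

4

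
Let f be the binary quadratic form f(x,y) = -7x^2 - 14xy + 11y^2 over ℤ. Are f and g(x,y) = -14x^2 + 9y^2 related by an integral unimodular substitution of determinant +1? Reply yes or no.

D₁ = 504, D₂ = 504
river cycle of f (length 10): (11, 14, -7), (-7, 14, 11), (11, 8, -10), (-10, 12, 9), (9, 6, -13), (-13, 20, 2), (2, 20, -13), (-13, 6, 9), (9, 12, -10), (-10, 8, 11)
river cycle of g (length 4): (9, 18, -5), (-5, 22, 1), (1, 22, -5), (-5, 18, 9)
cycles differ ⇒ inequivalent

no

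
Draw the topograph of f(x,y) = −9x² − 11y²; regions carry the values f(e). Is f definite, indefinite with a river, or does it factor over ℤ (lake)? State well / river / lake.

D = b²−4ac = 0² − 4·(-9)·(-11) = -396
D < 0 ⇒ definite ⇒ every region one sign ⇒ single well

well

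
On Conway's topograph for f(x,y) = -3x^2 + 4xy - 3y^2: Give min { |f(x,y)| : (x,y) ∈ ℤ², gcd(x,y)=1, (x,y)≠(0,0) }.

translate: b→2 (≡-4 mod 6), so (3,-4,3)→(3,2,2)
flip: (3,2,2)→(2,-2,3)
translate: b→2 (≡-2 mod 4), so (2,-2,3)→(2,2,3)
reduced (well bottom): (2,2,3) with a≤c, −a<b≤a
well minimum |f| = |-2| = 2 (negative-definite)

2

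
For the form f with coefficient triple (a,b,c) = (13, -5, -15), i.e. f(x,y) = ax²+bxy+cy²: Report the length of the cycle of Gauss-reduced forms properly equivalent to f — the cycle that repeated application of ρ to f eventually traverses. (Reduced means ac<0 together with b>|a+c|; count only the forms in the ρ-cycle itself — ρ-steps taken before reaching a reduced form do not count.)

D = 805, ⌊√D⌋ = 28
descent: ρ → (-15,5,13)  [lands on river]
river: ρ → (13,21,-7)
river: ρ → (-7,21,13)
river: ρ → (13,5,-15)
river: ρ → (-15,25,3)
river: ρ → (3,23,-23)
river: ρ → (-23,23,3)
river: ρ → (3,25,-15)
ρ-cycle length = 8 (tail of 1 descent step not counted)

8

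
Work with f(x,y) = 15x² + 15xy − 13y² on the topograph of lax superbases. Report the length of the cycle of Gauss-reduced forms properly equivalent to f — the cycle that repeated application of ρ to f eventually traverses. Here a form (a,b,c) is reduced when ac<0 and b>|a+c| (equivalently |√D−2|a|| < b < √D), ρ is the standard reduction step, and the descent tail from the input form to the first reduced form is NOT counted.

D = 1005, ⌊√D⌋ = 31
river: ρ → (-13,11,17)
river: ρ → (17,23,-7)
river: ρ → (-7,19,23)
river: ρ → (23,27,-3)
river: ρ → (-3,27,23)
river: ρ → (23,19,-7)
river: ρ → (-7,23,17)
river: ρ → (17,11,-13)
river: ρ → (-13,15,15)
river: ρ → (15,15,-13)
ρ-cycle length = 10 (tail of 0 descent steps not counted)

10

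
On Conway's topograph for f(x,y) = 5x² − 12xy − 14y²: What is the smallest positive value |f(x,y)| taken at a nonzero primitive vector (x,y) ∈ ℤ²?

descent: ρ → (-14,12,5)  [lands on river]
river: ρ → (5,18,-5)
river: ρ → (-5,12,14)
river: ρ → (14,16,-3)
river: ρ → (-3,20,2)
river: ρ → (2,20,-3)
river: ρ → (-3,16,14)
river: ρ → (14,12,-5)
river: ρ → (-5,18,5)
river: ρ → (5,12,-14)
river: ρ → (-14,16,3)
river: ρ → (3,20,-2)
river: ρ → (-2,20,3)
river: ρ → (3,16,-14)
closes: descent 1, river 14
min |a| on river = 2

2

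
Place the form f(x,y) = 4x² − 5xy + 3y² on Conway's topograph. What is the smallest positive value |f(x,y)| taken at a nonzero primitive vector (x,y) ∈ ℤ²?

translate: b→3 (≡-5 mod 8), so (4,-5,3)→(4,3,2)
flip: (4,3,2)→(2,-3,4)
translate: b→1 (≡-3 mod 4), so (2,-3,4)→(2,1,3)
reduced (well bottom): (2,1,3) with a≤c, −a<b≤a
well minimum = a = 2

2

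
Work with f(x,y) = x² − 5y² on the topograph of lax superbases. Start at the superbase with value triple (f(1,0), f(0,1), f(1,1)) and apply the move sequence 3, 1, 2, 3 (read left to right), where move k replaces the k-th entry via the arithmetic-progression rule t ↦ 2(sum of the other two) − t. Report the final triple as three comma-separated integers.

start (1,-5,-4) = (f(1,0),f(0,1),f(1,1))
replace slot 3: 2·(1+(-5)) − (-4) = -4 → (1,-5,-4)
replace slot 1: 2·((-5)+(-4)) − 1 = -19 → (-19,-5,-4)
replace slot 2: 2·((-19)+(-4)) − (-5) = -41 → (-19,-41,-4)
replace slot 3: 2·((-19)+(-41)) − (-4) = -116 → (-19,-41,-116)

-19,-41,-116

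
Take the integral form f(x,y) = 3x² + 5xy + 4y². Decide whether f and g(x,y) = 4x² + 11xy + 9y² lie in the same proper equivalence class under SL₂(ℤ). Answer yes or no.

D₁ = -23, D₂ = -23
f: translate: b→-1 (≡5 mod 6), so (3,5,4)→(3,-1,2)
f: flip: (3,-1,2)→(2,1,3)
f: reduced (well bottom): (2,1,3) with a≤c, −a<b≤a
g: translate: b→3 (≡11 mod 8), so (4,11,9)→(4,3,2)
g: flip: (4,3,2)→(2,-3,4)
g: translate: b→1 (≡-3 mod 4), so (2,-3,4)→(2,1,3)
g: reduced (well bottom): (2,1,3) with a≤c, −a<b≤a
reduced forms (2, 1, 3) vs (2, 1, 3) ⇒ equivalent

yes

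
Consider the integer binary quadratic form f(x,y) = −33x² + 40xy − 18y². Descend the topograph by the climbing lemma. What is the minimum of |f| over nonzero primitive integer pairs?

translate: b→26 (≡-40 mod 66), so (33,-40,18)→(33,26,11)
flip: (33,26,11)→(11,-26,33)
translate: b→-4 (≡-26 mod 22), so (11,-26,33)→(11,-4,18)
reduced (well bottom): (11,-4,18) with a≤c, −a<b≤a
well minimum |f| = |-11| = 11 (negative-definite)

11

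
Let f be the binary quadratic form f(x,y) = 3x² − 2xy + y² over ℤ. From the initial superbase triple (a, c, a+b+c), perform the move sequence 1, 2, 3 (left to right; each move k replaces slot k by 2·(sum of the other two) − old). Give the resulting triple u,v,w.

start (3,1,2) = (f(1,0),f(0,1),f(1,1))
replace slot 1: 2·(1+2) − 3 = 3 → (3,1,2)
replace slot 2: 2·(3+2) − 1 = 9 → (3,9,2)
replace slot 3: 2·(3+9) − 2 = 22 → (3,9,22)

3,9,22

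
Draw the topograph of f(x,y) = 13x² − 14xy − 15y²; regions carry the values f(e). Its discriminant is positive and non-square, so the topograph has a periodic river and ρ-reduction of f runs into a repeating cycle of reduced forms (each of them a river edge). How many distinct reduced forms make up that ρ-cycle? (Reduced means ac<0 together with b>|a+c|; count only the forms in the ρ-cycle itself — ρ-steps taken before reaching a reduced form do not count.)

D = 976, ⌊√D⌋ = 31
descent: ρ → (-15,14,13)  [lands on river]
river: ρ → (13,12,-16)
river: ρ → (-16,20,9)
river: ρ → (9,16,-20)
river: ρ → (-20,24,5)
river: ρ → (5,26,-15)
river: ρ → (-15,4,16)
river: ρ → (16,28,-3)
river: ρ → (-3,26,25)
river: ρ → (25,24,-4)
river: ρ → (-4,24,25)
river: ρ → (25,26,-3)
river: ρ → (-3,28,16)
river: ρ → (16,4,-15)
river: ρ → (-15,26,5)
river: ρ → (5,24,-20)
river: ρ → (-20,16,9)
river: ρ → (9,20,-16)
river: ρ → (-16,12,13)
river: ρ → (13,14,-15)
river: ρ → (-15,16,12)
river: ρ → (12,8,-19)
river: ρ → (-19,30,1)
river: ρ → (1,30,-19)
river: ρ → (-19,8,12)
river: ρ → (12,16,-15)
ρ-cycle length = 26 (tail of 1 descent step not counted)

26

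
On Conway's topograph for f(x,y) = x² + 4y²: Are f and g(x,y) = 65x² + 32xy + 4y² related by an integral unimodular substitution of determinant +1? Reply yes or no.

D₁ = -16, D₂ = -16
f: reduced (well bottom): (1,0,4) with a≤c, −a<b≤a
g: flip: (65,32,4)→(4,-32,65)
g: translate: b→0 (≡-32 mod 8), so (4,-32,65)→(4,0,1)
g: flip: (4,0,1)→(1,0,4)
g: reduced (well bottom): (1,0,4) with a≤c, −a<b≤a
reduced forms (1, 0, 4) vs (1, 0, 4) ⇒ equivalent

yes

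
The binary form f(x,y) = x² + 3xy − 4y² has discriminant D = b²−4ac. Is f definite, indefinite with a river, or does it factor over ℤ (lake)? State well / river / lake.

D = b²−4ac = 3² − 4·1·(-4) = 25
D = 5² is a perfect square ⇒ form factors over ℤ ⇒ lakes

lake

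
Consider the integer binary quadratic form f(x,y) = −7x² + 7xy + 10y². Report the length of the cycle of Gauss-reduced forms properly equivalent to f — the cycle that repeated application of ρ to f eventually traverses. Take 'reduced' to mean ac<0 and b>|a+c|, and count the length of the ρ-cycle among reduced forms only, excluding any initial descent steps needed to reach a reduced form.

D = 329, ⌊√D⌋ = 18
river: ρ → (10,13,-4)
river: ρ → (-4,11,13)
river: ρ → (13,15,-2)
river: ρ → (-2,17,5)
river: ρ → (5,13,-8)
river: ρ → (-8,3,10)
river: ρ → (10,17,-1)
river: ρ → (-1,17,10)
river: ρ → (10,3,-8)
river: ρ → (-8,13,5)
river: ρ → (5,17,-2)
river: ρ → (-2,15,13)
river: ρ → (13,11,-4)
river: ρ → (-4,13,10)
river: ρ → (10,7,-7)
river: ρ → (-7,7,10)
ρ-cycle length = 16 (tail of 0 descent steps not counted)

16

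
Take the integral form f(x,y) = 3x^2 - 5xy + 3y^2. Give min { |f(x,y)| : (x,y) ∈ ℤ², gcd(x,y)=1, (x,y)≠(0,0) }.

translate: b→1 (≡-5 mod 6), so (3,-5,3)→(3,1,1)
flip: (3,1,1)→(1,-1,3)
translate: b→1 (≡-1 mod 2), so (1,-1,3)→(1,1,3)
reduced (well bottom): (1,1,3) with a≤c, −a<b≤a
well minimum = a = 1

1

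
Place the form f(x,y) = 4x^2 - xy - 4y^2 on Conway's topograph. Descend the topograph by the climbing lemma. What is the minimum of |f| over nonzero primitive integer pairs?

descent: ρ → (-4,1,4)  [lands on river]
river: ρ → (4,7,-1)
river: ρ → (-1,7,4)
river: ρ → (4,1,-4)
river: ρ → (-4,7,1)
river: ρ → (1,7,-4)
closes: descent 1, river 6
min |a| on river = 1

1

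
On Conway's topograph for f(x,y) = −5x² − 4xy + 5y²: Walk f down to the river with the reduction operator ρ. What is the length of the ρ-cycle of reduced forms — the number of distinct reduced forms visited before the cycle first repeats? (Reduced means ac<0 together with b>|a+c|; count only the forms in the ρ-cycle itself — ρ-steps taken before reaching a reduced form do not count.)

D = 116, ⌊√D⌋ = 10
descent: ρ → (5,4,-5)  [lands on river]
river: ρ → (-5,6,4)
river: ρ → (4,10,-1)
river: ρ → (-1,10,4)
river: ρ → (4,6,-5)
river: ρ → (-5,4,5)
river: ρ → (5,6,-4)
river: ρ → (-4,10,1)
river: ρ → (1,10,-4)
river: ρ → (-4,6,5)
ρ-cycle length = 10 (tail of 1 descent step not counted)

10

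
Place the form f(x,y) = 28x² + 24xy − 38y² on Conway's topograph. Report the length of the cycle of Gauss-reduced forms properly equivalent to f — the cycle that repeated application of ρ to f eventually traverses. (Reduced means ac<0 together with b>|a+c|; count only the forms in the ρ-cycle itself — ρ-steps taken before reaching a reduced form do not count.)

D = 4832, ⌊√D⌋ = 69
river: ρ → (-38,52,14)
river: ρ → (14,60,-22)
river: ρ → (-22,28,46)
river: ρ → (46,64,-4)
river: ρ → (-4,64,46)
river: ρ → (46,28,-22)
river: ρ → (-22,60,14)
river: ρ → (14,52,-38)
river: ρ → (-38,24,28)
river: ρ → (28,32,-34)
river: ρ → (-34,36,26)
river: ρ → (26,68,-2)
river: ρ → (-2,68,26)
river: ρ → (26,36,-34)
river: ρ → (-34,32,28)
river: ρ → (28,24,-38)
ρ-cycle length = 16 (tail of 0 descent steps not counted)

16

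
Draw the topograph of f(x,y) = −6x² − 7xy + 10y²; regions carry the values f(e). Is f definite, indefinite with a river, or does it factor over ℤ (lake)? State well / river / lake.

D = b²−4ac = (-7)² − 4·(-6)·10 = 289
D = 17² is a perfect square ⇒ form factors over ℤ ⇒ lakes

lake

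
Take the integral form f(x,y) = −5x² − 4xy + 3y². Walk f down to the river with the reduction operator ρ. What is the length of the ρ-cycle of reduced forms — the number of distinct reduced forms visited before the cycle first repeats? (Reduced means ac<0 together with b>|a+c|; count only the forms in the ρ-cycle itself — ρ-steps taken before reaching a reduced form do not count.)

D = 76, ⌊√D⌋ = 8
descent: ρ → (3,4,-5)  [lands on river]
river: ρ → (-5,6,2)
river: ρ → (2,6,-5)
river: ρ → (-5,4,3)
river: ρ → (3,8,-1)
river: ρ → (-1,8,3)
ρ-cycle length = 6 (tail of 1 descent step not counted)

6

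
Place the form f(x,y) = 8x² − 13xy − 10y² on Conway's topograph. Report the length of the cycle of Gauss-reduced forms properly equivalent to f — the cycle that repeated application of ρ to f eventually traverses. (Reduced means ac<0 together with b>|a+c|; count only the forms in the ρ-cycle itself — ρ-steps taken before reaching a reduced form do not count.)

D = 489, ⌊√D⌋ = 22
descent: ρ → (-10,13,8)  [lands on river]
river: ρ → (8,19,-4)
river: ρ → (-4,21,3)
river: ρ → (3,21,-4)
river: ρ → (-4,19,8)
river: ρ → (8,13,-10)
river: ρ → (-10,7,11)
river: ρ → (11,15,-6)
river: ρ → (-6,21,2)
river: ρ → (2,19,-16)
river: ρ → (-16,13,5)
river: ρ → (5,17,-10)
river: ρ → (-10,3,12)
river: ρ → (12,21,-1)
river: ρ → (-1,21,12)
river: ρ → (12,3,-10)
river: ρ → (-10,17,5)
river: ρ → (5,13,-16)
river: ρ → (-16,19,2)
river: ρ → (2,21,-6)
river: ρ → (-6,15,11)
river: ρ → (11,7,-10)
ρ-cycle length = 22 (tail of 1 descent step not counted)

22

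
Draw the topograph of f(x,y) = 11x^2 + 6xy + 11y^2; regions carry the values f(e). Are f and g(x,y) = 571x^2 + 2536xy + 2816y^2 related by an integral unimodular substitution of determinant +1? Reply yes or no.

D₁ = -448, D₂ = -448
f: reduced (well bottom): (11,6,11) with a≤c, −a<b≤a
g: translate: b→252 (≡2536 mod 1142), so (571,2536,2816)→(571,252,28)
g: flip: (571,252,28)→(28,-252,571)
g: translate: b→28 (≡-252 mod 56), so (28,-252,571)→(28,28,11)
g: flip: (28,28,11)→(11,-28,28)
g: translate: b→-6 (≡-28 mod 22), so (11,-28,28)→(11,-6,11)
g: flip: (11,-6,11)→(11,6,11)
g: reduced (well bottom): (11,6,11) with a≤c, −a<b≤a
reduced forms (11, 6, 11) vs (11, 6, 11) ⇒ equivalent

yes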